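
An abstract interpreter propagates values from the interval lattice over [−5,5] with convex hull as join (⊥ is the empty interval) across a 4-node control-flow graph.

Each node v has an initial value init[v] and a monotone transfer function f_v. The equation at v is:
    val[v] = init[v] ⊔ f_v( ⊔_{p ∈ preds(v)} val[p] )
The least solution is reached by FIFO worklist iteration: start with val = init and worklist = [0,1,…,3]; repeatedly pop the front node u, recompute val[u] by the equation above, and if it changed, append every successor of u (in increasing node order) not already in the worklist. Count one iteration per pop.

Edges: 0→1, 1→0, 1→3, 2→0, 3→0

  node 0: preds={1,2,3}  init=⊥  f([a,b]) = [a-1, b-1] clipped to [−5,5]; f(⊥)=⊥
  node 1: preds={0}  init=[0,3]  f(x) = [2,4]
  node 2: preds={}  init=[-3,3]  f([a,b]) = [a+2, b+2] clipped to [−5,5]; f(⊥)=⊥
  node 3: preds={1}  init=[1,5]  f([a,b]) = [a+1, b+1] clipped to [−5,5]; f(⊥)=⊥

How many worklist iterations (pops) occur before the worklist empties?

5

Iteration log — 5 steps:
  step 1. node 0  ⊔preds=[-3,5]  new=[-4,4]  old=⊥  +wl: 
  step 2. node 1  ⊔preds=[-4,4]  new=[0,4]  old=[0,3]  +wl: 0
  step 3. node 2  ⊔preds=⊥  new=[-3,3]  stable
  step 4. node 3  ⊔preds=[0,4]  new=[1,5]  stable
  step 5. node 0  ⊔preds=[-3,5]  new=[-4,4]  stable

Least fixpoint reached:
  node 0: [-4,4]
  node 1: [0,4]
  node 2: [-3,3]
  node 3: [1,5]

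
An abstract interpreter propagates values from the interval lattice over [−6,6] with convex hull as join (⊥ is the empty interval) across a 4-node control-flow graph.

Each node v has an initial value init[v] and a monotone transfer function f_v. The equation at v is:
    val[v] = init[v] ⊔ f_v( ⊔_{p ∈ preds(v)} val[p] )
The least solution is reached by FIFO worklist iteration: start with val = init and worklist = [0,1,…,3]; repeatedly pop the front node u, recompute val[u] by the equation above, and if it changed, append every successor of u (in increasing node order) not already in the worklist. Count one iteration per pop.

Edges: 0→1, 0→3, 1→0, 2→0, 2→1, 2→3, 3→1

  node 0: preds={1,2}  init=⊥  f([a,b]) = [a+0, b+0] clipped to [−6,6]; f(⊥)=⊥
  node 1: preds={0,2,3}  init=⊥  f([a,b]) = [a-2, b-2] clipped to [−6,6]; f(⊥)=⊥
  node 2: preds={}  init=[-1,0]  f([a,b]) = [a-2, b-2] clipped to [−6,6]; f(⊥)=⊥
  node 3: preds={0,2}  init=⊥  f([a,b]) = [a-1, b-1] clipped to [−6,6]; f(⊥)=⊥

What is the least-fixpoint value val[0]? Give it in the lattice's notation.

[-6,0]

Worklist (13 pops):
  #1 pop 0: in=[-1,0] → [-1,0] (was ⊥); enqueue []
  #2 pop 1: in=[-1,0] → [-3,-2] (was ⊥); enqueue [0]
  #3 pop 2: in=⊥ → [-1,0] (no change)
  #4 pop 3: in=[-1,0] → [-2,-1] (was ⊥); enqueue [1]
  #5 pop 0: in=[-3,0] → [-3,0] (was [-1,0]); enqueue [3]
  #6 pop 1: in=[-3,0] → [-5,-2] (was [-3,-2]); enqueue [0]
  #7 pop 3: in=[-3,0] → [-4,-1] (was [-2,-1]); enqueue [1]
  #8 pop 0: in=[-5,0] → [-5,0] (was [-3,0]); enqueue [3]
  #9 pop 1: in=[-5,0] → [-6,-2] (was [-5,-2]); enqueue [0]
  #10 pop 3: in=[-5,0] → [-6,-1] (was [-4,-1]); enqueue [1]
  #11 pop 0: in=[-6,0] → [-6,0] (was [-5,0]); enqueue [3]
  #12 pop 1: in=[-6,0] → [-6,-2] (no change)
  #13 pop 3: in=[-6,0] → [-6,-1] (no change)

Fixpoint:
  val[0] = [-6,0]
  val[1] = [-6,-2]
  val[2] = [-1,0]
  val[3] = [-6,-1]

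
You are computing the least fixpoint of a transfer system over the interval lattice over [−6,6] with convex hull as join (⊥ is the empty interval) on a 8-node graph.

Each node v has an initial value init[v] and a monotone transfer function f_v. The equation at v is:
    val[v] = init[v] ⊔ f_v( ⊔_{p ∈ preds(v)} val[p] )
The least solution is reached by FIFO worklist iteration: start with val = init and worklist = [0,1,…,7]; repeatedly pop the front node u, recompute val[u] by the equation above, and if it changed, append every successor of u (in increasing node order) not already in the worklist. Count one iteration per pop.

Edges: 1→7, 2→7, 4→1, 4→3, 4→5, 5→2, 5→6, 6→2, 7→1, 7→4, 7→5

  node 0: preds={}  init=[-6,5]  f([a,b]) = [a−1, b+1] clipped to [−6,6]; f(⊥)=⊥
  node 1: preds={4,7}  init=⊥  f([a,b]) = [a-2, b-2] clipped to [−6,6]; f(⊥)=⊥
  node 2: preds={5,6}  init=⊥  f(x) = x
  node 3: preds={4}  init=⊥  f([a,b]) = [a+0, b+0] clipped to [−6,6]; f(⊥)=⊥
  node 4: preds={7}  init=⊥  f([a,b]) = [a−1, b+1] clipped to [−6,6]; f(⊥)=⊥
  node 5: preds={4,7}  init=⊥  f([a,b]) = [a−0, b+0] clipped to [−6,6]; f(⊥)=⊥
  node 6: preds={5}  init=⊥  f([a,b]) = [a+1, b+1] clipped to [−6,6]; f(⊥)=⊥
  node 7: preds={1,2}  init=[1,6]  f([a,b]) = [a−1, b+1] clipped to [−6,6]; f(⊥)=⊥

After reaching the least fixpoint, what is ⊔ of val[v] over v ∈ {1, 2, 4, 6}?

Worklist (29 pops):
  #1 pop 0: in=⊥ → [-6,5] (no change)
  #2 pop 1: in=[1,6] → [-1,4] (was ⊥); enqueue []
  #3 pop 2: in=⊥ → ⊥ (no change)
  #4 pop 3: in=⊥ → ⊥ (no change)
  #5 pop 4: in=[1,6] → [0,6] (was ⊥); enqueue [1,3]
  #6 pop 5: in=[0,6] → [0,6] (was ⊥); enqueue [2]
  #7 pop 6: in=[0,6] → [1,6] (was ⊥); enqueue []
  #8 pop 7: in=[-1,4] → [-2,6] (was [1,6]); enqueue [4,5]
  #9 pop 1: in=[-2,6] → [-4,4] (was [-1,4]); enqueue [7]
  #10 pop 3: in=[0,6] → [0,6] (was ⊥); enqueue []
  #11 pop 2: in=[0,6] → [0,6] (was ⊥); enqueue []
  #12 pop 4: in=[-2,6] → [-3,6] (was [0,6]); enqueue [1,3]
  #13 pop 5: in=[-3,6] → [-3,6] (was [0,6]); enqueue [2,6]
  #14 pop 7: in=[-4,6] → [-5,6] (was [-2,6]); enqueue [4,5]
  #15 pop 1: in=[-5,6] → [-6,4] (was [-4,4]); enqueue [7]
  #16 pop 3: in=[-3,6] → [-3,6] (was [0,6]); enqueue []
  #17 pop 2: in=[-3,6] → [-3,6] (was [0,6]); enqueue []
  #18 pop 6: in=[-3,6] → [-2,6] (was [1,6]); enqueue [2]
  #19 pop 4: in=[-5,6] → [-6,6] (was [-3,6]); enqueue [1,3]
  #20 pop 5: in=[-6,6] → [-6,6] (was [-3,6]); enqueue [6]
  #21 pop 7: in=[-6,6] → [-6,6] (was [-5,6]); enqueue [4,5]
  #22 pop 2: in=[-6,6] → [-6,6] (was [-3,6]); enqueue [7]
  #23 pop 1: in=[-6,6] → [-6,4] (no change)
  #24 pop 3: in=[-6,6] → [-6,6] (was [-3,6]); enqueue []
  #25 pop 6: in=[-6,6] → [-5,6] (was [-2,6]); enqueue [2]
  #26 pop 4: in=[-6,6] → [-6,6] (no change)
  #27 pop 5: in=[-6,6] → [-6,6] (no change)
  #28 pop 7: in=[-6,6] → [-6,6] (no change)
  #29 pop 2: in=[-6,6] → [-6,6] (no change)

Fixpoint:
  val[0] = [-6,5]
  val[1] = [-6,4]
  val[2] = [-6,6]
  val[3] = [-6,6]
  val[4] = [-6,6]
  val[5] = [-6,6]
  val[6] = [-5,6]
  val[7] = [-6,6]

[-6,6]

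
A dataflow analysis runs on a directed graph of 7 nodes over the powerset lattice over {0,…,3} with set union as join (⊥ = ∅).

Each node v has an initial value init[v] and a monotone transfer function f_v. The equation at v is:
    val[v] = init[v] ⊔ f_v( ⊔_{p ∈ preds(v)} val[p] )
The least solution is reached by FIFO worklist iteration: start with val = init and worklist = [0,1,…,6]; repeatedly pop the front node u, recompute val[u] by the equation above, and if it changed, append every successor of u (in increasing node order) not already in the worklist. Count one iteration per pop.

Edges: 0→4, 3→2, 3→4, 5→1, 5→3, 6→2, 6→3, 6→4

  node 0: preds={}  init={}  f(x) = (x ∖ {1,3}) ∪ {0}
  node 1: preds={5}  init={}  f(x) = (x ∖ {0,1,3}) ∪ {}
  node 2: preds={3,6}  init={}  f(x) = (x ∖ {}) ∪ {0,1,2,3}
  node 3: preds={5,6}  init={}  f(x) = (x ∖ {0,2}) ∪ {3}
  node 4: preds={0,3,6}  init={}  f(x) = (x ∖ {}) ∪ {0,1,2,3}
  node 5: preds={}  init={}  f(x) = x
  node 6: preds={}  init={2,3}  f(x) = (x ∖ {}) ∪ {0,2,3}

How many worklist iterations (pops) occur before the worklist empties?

Worklist (10 pops):
  #1 pop 0: in={} → {0} (was {}); enqueue []
  #2 pop 1: in={} → {} (no change)
  #3 pop 2: in={2,3} → {0,1,2,3} (was {}); enqueue []
  #4 pop 3: in={2,3} → {3} (was {}); enqueue [2]
  #5 pop 4: in={0,2,3} → {0,1,2,3} (was {}); enqueue []
  #6 pop 5: in={} → {} (no change)
  #7 pop 6: in={} → {0,2,3} (was {2,3}); enqueue [3,4]
  #8 pop 2: in={0,2,3} → {0,1,2,3} (no change)
  #9 pop 3: in={0,2,3} → {3} (no change)
  #10 pop 4: in={0,2,3} → {0,1,2,3} (no change)

Fixpoint:
  val[0] = {0}
  val[1] = {}
  val[2] = {0,1,2,3}
  val[3] = {3}
  val[4] = {0,1,2,3}
  val[5] = {}
  val[6] = {0,2,3}

10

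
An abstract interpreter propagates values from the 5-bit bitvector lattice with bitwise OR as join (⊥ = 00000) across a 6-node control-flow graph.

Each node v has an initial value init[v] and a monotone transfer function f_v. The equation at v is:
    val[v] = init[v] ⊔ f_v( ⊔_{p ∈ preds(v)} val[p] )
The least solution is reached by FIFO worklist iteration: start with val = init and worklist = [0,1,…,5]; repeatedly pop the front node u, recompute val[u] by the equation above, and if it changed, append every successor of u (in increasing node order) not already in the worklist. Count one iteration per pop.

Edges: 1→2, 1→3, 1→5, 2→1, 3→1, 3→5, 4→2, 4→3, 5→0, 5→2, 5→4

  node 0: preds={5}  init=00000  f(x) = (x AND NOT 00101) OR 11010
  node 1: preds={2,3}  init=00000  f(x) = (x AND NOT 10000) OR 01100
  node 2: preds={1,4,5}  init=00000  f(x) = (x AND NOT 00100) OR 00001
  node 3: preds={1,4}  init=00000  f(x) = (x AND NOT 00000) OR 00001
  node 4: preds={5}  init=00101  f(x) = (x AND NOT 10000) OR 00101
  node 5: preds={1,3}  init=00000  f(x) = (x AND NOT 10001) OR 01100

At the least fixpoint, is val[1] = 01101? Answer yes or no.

yes

Trace (13 dequeues):
  [1] u=0 | in 00000 | out 11010 | prev 00000 | push {}
  [2] u=1 | in 00000 | out 01100 | prev 00000 | push {}
  [3] u=2 | in 01101 | out 01001 | prev 00000 | push {1}
  [4] u=3 | in 01101 | out 01101 | prev 00000 | push {}
  [5] u=4 | in 00000 | out 00101 | ==
  [6] u=5 | in 01101 | out 01100 | prev 00000 | push {0,2,4}
  [7] u=1 | in 01101 | out 01101 | prev 01100 | push {3,5}
  [8] u=0 | in 01100 | out 11010 | ==
  [9] u=2 | in 01101 | out 01001 | ==
  [10] u=4 | in 01100 | out 01101 | prev 00101 | push {2}
  [11] u=3 | in 01101 | out 01101 | ==
  [12] u=5 | in 01101 | out 01100 | ==
  [13] u=2 | in 01101 | out 01001 | ==

Converged values:
  [0] 11010
  [1] 01101
  [2] 01001
  [3] 01101
  [4] 01101
  [5] 01100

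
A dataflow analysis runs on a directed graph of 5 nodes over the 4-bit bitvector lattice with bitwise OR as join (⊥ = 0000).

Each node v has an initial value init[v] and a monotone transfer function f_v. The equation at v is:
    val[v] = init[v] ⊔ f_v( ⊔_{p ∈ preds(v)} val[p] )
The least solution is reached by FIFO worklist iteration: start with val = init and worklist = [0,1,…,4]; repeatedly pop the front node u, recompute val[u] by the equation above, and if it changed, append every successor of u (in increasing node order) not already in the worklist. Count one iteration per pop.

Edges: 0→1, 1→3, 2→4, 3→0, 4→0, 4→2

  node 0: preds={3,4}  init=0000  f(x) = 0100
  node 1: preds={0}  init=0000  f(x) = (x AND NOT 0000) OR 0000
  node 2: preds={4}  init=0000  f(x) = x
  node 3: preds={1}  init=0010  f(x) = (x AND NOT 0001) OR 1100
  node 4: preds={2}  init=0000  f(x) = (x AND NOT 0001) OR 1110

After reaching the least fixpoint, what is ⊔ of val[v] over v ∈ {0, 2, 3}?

Trace (8 dequeues):
  [1] u=0 | in 0010 | out 0100 | prev 0000 | push {}
  [2] u=1 | in 0100 | out 0100 | prev 0000 | push {}
  [3] u=2 | in 0000 | out 0000 | ==
  [4] u=3 | in 0100 | out 1110 | prev 0010 | push {0}
  [5] u=4 | in 0000 | out 1110 | prev 0000 | push {2}
  [6] u=0 | in 1110 | out 0100 | ==
  [7] u=2 | in 1110 | out 1110 | prev 0000 | push {4}
  [8] u=4 | in 1110 | out 1110 | ==

Converged values:
  [0] 0100
  [1] 0100
  [2] 1110
  [3] 1110
  [4] 1110

1110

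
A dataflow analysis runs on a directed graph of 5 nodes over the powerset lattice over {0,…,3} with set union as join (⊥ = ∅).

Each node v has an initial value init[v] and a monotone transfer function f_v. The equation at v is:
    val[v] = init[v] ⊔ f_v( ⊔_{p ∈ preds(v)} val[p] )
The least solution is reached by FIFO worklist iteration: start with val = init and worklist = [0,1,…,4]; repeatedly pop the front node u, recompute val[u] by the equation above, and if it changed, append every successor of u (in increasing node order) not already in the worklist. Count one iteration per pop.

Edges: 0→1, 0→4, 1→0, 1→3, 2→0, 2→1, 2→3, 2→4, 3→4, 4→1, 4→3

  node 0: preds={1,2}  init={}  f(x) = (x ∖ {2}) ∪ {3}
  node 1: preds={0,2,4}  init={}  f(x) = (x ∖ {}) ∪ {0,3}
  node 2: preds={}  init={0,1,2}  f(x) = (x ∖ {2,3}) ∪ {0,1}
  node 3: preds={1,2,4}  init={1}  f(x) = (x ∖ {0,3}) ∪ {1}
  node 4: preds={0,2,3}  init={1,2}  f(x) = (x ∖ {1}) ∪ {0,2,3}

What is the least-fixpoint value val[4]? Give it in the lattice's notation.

{0,1,2,3}

Iteration log — 8 steps:
  step 1. node 0  ⊔preds={0,1,2}  new={0,1,3}  old={}  +wl: 
  step 2. node 1  ⊔preds={0,1,2,3}  new={0,1,2,3}  old={}  +wl: 0
  step 3. node 2  ⊔preds={}  new={0,1,2}  stable
  step 4. node 3  ⊔preds={0,1,2,3}  new={1,2}  old={1}  +wl: 
  step 5. node 4  ⊔preds={0,1,2,3}  new={0,1,2,3}  old={1,2}  +wl: 1,3
  step 6. node 0  ⊔preds={0,1,2,3}  new={0,1,3}  stable
  step 7. node 1  ⊔preds={0,1,2,3}  new={0,1,2,3}  stable
  step 8. node 3  ⊔preds={0,1,2,3}  new={1,2}  stable

Least fixpoint reached:
  node 0: {0,1,3}
  node 1: {0,1,2,3}
  node 2: {0,1,2}
  node 3: {1,2}
  node 4: {0,1,2,3}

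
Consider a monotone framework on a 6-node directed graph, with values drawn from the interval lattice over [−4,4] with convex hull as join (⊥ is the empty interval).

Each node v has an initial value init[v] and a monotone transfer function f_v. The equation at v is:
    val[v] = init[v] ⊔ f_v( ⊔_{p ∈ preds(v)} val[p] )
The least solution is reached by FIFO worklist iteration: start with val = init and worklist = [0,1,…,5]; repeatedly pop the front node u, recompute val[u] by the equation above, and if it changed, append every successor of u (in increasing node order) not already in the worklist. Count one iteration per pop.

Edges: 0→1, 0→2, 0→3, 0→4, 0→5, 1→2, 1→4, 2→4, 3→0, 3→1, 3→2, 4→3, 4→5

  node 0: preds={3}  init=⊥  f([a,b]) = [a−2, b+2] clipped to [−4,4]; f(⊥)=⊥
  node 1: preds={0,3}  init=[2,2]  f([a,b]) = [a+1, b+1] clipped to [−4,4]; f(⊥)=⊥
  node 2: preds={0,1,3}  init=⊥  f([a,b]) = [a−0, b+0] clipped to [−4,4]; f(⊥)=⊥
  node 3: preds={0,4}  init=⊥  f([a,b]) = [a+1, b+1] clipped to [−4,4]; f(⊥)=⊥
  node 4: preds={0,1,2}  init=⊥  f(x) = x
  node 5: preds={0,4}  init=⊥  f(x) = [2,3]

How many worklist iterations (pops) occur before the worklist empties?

Iteration log — 47 steps:
  step 1. node 0  ⊔preds=⊥  new=⊥  stable
  step 2. node 1  ⊔preds=⊥  new=[2,2]  stable
  step 3. node 2  ⊔preds=[2,2]  new=[2,2]  old=⊥  +wl: 
  step 4. node 3  ⊔preds=⊥  new=⊥  stable
  step 5. node 4  ⊔preds=[2,2]  new=[2,2]  old=⊥  +wl: 3
  step 6. node 5  ⊔preds=[2,2]  new=[2,3]  old=⊥  +wl: 
  step 7. node 3  ⊔preds=[2,2]  new=[3,3]  old=⊥  +wl: 0,1,2
  step 8. node 0  ⊔preds=[3,3]  new=[1,4]  old=⊥  +wl: 3,4,5
  step 9. node 1  ⊔preds=[1,4]  new=[2,4]  old=[2,2]  +wl: 
  step 10. node 2  ⊔preds=[1,4]  new=[1,4]  old=[2,2]  +wl: 
  step 11. node 3  ⊔preds=[1,4]  new=[2,4]  old=[3,3]  +wl: 0,1,2
  step 12. node 4  ⊔preds=[1,4]  new=[1,4]  old=[2,2]  +wl: 3
  step 13. node 5  ⊔preds=[1,4]  new=[2,3]  stable
  step 14. node 0  ⊔preds=[2,4]  new=[0,4]  old=[1,4]  +wl: 4,5
  step 15. node 1  ⊔preds=[0,4]  new=[1,4]  old=[2,4]  +wl: 
  step 16. node 2  ⊔preds=[0,4]  new=[0,4]  old=[1,4]  +wl: 
  step 17. node 3  ⊔preds=[0,4]  new=[1,4]  old=[2,4]  +wl: 0,1,2
  step 18. node 4  ⊔preds=[0,4]  new=[0,4]  old=[1,4]  +wl: 3
  step 19. node 5  ⊔preds=[0,4]  new=[2,3]  stable
  step 20. node 0  ⊔preds=[1,4]  new=[-1,4]  old=[0,4]  +wl: 4,5
  step 21. node 1  ⊔preds=[-1,4]  new=[0,4]  old=[1,4]  +wl: 
  step 22. node 2  ⊔preds=[-1,4]  new=[-1,4]  old=[0,4]  +wl: 
  step 23. node 3  ⊔preds=[-1,4]  new=[0,4]  old=[1,4]  +wl: 0,1,2
  step 24. node 4  ⊔preds=[-1,4]  new=[-1,4]  old=[0,4]  +wl: 3
  step 25. node 5  ⊔preds=[-1,4]  new=[2,3]  stable
  step 26. node 0  ⊔preds=[0,4]  new=[-2,4]  old=[-1,4]  +wl: 4,5
  step 27. node 1  ⊔preds=[-2,4]  new=[-1,4]  old=[0,4]  +wl: 
  step 28. node 2  ⊔preds=[-2,4]  new=[-2,4]  old=[-1,4]  +wl: 
  step 29. node 3  ⊔preds=[-2,4]  new=[-1,4]  old=[0,4]  +wl: 0,1,2
  step 30. node 4  ⊔preds=[-2,4]  new=[-2,4]  old=[-1,4]  +wl: 3
  step 31. node 5  ⊔preds=[-2,4]  new=[2,3]  stable
  step 32. node 0  ⊔preds=[-1,4]  new=[-3,4]  old=[-2,4]  +wl: 4,5
  step 33. node 1  ⊔preds=[-3,4]  new=[-2,4]  old=[-1,4]  +wl: 
  step 34. node 2  ⊔preds=[-3,4]  new=[-3,4]  old=[-2,4]  +wl: 
  step 35. node 3  ⊔preds=[-3,4]  new=[-2,4]  old=[-1,4]  +wl: 0,1,2
  step 36. node 4  ⊔preds=[-3,4]  new=[-3,4]  old=[-2,4]  +wl: 3
  step 37. node 5  ⊔preds=[-3,4]  new=[2,3]  stable
  step 38. node 0  ⊔preds=[-2,4]  new=[-4,4]  old=[-3,4]  +wl: 4,5
  step 39. node 1  ⊔preds=[-4,4]  new=[-3,4]  old=[-2,4]  +wl: 
  step 40. node 2  ⊔preds=[-4,4]  new=[-4,4]  old=[-3,4]  +wl: 
  step 41. node 3  ⊔preds=[-4,4]  new=[-3,4]  old=[-2,4]  +wl: 0,1,2
  step 42. node 4  ⊔preds=[-4,4]  new=[-4,4]  old=[-3,4]  +wl: 3
  step 43. node 5  ⊔preds=[-4,4]  new=[2,3]  stable
  step 44. node 0  ⊔preds=[-3,4]  new=[-4,4]  stable
  step 45. node 1  ⊔preds=[-4,4]  new=[-3,4]  stable
  step 46. node 2  ⊔preds=[-4,4]  new=[-4,4]  stable
  step 47. node 3  ⊔preds=[-4,4]  new=[-3,4]  stable

Least fixpoint reached:
  node 0: [-4,4]
  node 1: [-3,4]
  node 2: [-4,4]
  node 3: [-3,4]
  node 4: [-4,4]
  node 5: [2,3]

47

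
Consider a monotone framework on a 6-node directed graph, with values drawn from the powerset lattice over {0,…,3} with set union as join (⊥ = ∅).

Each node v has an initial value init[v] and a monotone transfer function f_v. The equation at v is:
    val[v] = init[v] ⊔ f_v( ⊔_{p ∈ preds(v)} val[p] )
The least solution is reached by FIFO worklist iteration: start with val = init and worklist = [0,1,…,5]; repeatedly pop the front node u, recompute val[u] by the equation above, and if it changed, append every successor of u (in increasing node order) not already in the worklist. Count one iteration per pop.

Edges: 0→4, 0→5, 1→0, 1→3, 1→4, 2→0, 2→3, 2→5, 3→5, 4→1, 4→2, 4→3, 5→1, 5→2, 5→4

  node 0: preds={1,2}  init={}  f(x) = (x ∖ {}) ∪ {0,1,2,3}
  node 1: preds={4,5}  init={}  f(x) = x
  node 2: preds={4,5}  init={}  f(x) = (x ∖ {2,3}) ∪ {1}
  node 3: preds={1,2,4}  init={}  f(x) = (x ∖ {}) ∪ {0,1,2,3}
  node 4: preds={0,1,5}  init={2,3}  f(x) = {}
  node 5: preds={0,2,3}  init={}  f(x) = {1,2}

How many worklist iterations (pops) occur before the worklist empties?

Iteration log — 12 steps:
  step 1. node 0  ⊔preds={}  new={0,1,2,3}  old={}  +wl: 
  step 2. node 1  ⊔preds={2,3}  new={2,3}  old={}  +wl: 0
  step 3. node 2  ⊔preds={2,3}  new={1}  old={}  +wl: 
  step 4. node 3  ⊔preds={1,2,3}  new={0,1,2,3}  old={}  +wl: 
  step 5. node 4  ⊔preds={0,1,2,3}  new={2,3}  stable
  step 6. node 5  ⊔preds={0,1,2,3}  new={1,2}  old={}  +wl: 1,2,4
  step 7. node 0  ⊔preds={1,2,3}  new={0,1,2,3}  stable
  step 8. node 1  ⊔preds={1,2,3}  new={1,2,3}  old={2,3}  +wl: 0,3
  step 9. node 2  ⊔preds={1,2,3}  new={1}  stable
  step 10. node 4  ⊔preds={0,1,2,3}  new={2,3}  stable
  step 11. node 0  ⊔preds={1,2,3}  new={0,1,2,3}  stable
  step 12. node 3  ⊔preds={1,2,3}  new={0,1,2,3}  stable

Least fixpoint reached:
  node 0: {0,1,2,3}
  node 1: {1,2,3}
  node 2: {1}
  node 3: {0,1,2,3}
  node 4: {2,3}
  node 5: {1,2}

12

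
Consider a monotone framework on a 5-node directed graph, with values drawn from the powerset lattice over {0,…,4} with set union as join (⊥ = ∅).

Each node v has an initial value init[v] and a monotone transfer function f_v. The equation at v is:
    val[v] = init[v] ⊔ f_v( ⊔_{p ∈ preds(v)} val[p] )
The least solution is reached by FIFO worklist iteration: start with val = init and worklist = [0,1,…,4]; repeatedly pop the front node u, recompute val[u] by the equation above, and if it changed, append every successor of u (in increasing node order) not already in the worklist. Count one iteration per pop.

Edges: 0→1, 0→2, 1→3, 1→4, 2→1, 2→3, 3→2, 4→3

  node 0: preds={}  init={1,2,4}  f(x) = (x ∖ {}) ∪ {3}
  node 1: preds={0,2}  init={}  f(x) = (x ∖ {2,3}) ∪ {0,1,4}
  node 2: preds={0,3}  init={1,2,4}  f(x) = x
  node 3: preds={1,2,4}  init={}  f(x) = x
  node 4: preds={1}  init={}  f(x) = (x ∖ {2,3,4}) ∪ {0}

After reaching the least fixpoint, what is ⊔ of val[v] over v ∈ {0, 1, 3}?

{0,1,2,3,4}

Iteration log — 9 steps:
  step 1. node 0  ⊔preds={}  new={1,2,3,4}  old={1,2,4}  +wl: 
  step 2. node 1  ⊔preds={1,2,3,4}  new={0,1,4}  old={}  +wl: 
  step 3. node 2  ⊔preds={1,2,3,4}  new={1,2,3,4}  old={1,2,4}  +wl: 1
  step 4. node 3  ⊔preds={0,1,2,3,4}  new={0,1,2,3,4}  old={}  +wl: 2
  step 5. node 4  ⊔preds={0,1,4}  new={0,1}  old={}  +wl: 3
  step 6. node 1  ⊔preds={1,2,3,4}  new={0,1,4}  stable
  step 7. node 2  ⊔preds={0,1,2,3,4}  new={0,1,2,3,4}  old={1,2,3,4}  +wl: 1
  step 8. node 3  ⊔preds={0,1,2,3,4}  new={0,1,2,3,4}  stable
  step 9. node 1  ⊔preds={0,1,2,3,4}  new={0,1,4}  stable

Least fixpoint reached:
  node 0: {1,2,3,4}
  node 1: {0,1,4}
  node 2: {0,1,2,3,4}
  node 3: {0,1,2,3,4}
  node 4: {0,1}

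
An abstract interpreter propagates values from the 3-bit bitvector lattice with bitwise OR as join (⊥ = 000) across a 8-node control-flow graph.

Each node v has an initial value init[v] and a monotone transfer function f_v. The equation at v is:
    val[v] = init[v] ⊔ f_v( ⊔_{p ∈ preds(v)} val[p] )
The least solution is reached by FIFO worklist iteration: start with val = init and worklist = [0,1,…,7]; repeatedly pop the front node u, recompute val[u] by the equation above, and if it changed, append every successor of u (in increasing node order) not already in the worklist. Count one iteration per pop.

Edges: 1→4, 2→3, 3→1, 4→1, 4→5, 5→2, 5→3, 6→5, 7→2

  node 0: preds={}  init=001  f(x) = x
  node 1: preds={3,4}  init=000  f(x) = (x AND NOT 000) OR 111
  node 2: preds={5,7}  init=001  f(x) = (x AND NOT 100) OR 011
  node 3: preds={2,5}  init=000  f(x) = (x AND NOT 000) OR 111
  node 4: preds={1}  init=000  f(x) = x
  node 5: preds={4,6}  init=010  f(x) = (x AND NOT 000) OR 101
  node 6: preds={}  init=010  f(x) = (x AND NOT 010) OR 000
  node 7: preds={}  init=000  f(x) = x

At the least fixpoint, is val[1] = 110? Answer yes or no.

Trace (11 dequeues):
  [1] u=0 | in 000 | out 001 | ==
  [2] u=1 | in 000 | out 111 | prev 000 | push {}
  [3] u=2 | in 010 | out 011 | prev 001 | push {}
  [4] u=3 | in 011 | out 111 | prev 000 | push {1}
  [5] u=4 | in 111 | out 111 | prev 000 | push {}
  [6] u=5 | in 111 | out 111 | prev 010 | push {2,3}
  [7] u=6 | in 000 | out 010 | ==
  [8] u=7 | in 000 | out 000 | ==
  [9] u=1 | in 111 | out 111 | ==
  [10] u=2 | in 111 | out 011 | ==
  [11] u=3 | in 111 | out 111 | ==

Converged values:
  [0] 001
  [1] 111
  [2] 011
  [3] 111
  [4] 111
  [5] 111
  [6] 010
  [7] 000

no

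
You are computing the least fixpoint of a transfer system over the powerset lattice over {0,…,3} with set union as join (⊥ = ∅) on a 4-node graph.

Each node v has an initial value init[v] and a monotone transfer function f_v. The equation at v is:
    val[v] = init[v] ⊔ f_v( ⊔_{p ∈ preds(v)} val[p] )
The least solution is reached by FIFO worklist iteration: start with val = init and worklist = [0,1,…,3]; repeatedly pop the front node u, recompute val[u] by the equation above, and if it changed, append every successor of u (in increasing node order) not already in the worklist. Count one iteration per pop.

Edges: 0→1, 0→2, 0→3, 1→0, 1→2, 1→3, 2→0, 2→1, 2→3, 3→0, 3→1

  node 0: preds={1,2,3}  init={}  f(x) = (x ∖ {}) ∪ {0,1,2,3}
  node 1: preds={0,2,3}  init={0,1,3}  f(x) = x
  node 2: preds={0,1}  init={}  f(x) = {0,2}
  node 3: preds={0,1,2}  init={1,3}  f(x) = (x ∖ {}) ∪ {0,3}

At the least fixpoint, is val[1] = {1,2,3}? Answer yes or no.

Trace (6 dequeues):
  [1] u=0 | in {0,1,3} | out {0,1,2,3} | prev {} | push {}
  [2] u=1 | in {0,1,2,3} | out {0,1,2,3} | prev {0,1,3} | push {0}
  [3] u=2 | in {0,1,2,3} | out {0,2} | prev {} | push {1}
  [4] u=3 | in {0,1,2,3} | out {0,1,2,3} | prev {1,3} | push {}
  [5] u=0 | in {0,1,2,3} | out {0,1,2,3} | ==
  [6] u=1 | in {0,1,2,3} | out {0,1,2,3} | ==

Converged values:
  [0] {0,1,2,3}
  [1] {0,1,2,3}
  [2] {0,2}
  [3] {0,1,2,3}

no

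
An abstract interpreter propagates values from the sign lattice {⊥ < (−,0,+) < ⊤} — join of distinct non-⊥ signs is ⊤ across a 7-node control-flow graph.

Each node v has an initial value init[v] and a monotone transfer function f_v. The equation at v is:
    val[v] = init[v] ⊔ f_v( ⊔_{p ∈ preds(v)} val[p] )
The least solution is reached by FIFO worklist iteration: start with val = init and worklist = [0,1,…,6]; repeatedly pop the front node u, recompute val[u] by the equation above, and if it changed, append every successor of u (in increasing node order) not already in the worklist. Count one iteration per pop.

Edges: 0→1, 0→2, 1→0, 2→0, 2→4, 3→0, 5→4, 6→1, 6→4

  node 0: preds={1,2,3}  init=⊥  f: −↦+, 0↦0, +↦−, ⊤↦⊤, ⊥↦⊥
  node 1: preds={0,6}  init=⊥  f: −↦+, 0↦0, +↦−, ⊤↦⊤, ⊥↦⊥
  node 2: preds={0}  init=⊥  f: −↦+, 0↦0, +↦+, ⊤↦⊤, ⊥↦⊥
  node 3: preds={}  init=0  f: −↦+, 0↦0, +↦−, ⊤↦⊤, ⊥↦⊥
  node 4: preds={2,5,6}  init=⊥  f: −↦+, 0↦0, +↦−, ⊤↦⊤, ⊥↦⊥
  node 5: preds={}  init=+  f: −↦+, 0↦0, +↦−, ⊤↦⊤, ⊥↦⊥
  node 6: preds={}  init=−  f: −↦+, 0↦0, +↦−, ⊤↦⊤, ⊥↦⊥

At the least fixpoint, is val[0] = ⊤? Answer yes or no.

yes

Iteration log — 12 steps:
  step 1. node 0  ⊔preds=0  new=0  old=⊥  +wl: 
  step 2. node 1  ⊔preds=⊤  new=⊤  old=⊥  +wl: 0
  step 3. node 2  ⊔preds=0  new=0  old=⊥  +wl: 
  step 4. node 3  ⊔preds=⊥  new=0  stable
  step 5. node 4  ⊔preds=⊤  new=⊤  old=⊥  +wl: 
  step 6. node 5  ⊔preds=⊥  new=+  stable
  step 7. node 6  ⊔preds=⊥  new=−  stable
  step 8. node 0  ⊔preds=⊤  new=⊤  old=0  +wl: 1,2
  step 9. node 1  ⊔preds=⊤  new=⊤  stable
  step 10. node 2  ⊔preds=⊤  new=⊤  old=0  +wl: 0,4
  step 11. node 0  ⊔preds=⊤  new=⊤  stable
  step 12. node 4  ⊔preds=⊤  new=⊤  stable

Least fixpoint reached:
  node 0: ⊤
  node 1: ⊤
  node 2: ⊤
  node 3: 0
  node 4: ⊤
  node 5: +
  node 6: −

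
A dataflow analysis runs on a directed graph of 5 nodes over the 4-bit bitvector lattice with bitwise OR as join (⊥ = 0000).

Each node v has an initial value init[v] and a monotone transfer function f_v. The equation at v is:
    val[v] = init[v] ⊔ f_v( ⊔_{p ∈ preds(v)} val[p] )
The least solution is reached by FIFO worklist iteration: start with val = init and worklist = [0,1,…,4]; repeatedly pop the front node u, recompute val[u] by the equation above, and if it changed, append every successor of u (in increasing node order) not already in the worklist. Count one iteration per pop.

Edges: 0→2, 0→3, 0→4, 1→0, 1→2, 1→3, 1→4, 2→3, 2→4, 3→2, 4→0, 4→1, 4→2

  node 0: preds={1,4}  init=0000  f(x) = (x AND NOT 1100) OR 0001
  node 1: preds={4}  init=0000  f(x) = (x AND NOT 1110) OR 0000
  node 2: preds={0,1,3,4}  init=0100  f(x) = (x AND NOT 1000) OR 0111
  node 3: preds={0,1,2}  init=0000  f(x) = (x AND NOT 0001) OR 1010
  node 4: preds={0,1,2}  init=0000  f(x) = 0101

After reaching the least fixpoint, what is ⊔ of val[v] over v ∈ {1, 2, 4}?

Trace (12 dequeues):
  [1] u=0 | in 0000 | out 0001 | prev 0000 | push {}
  [2] u=1 | in 0000 | out 0000 | ==
  [3] u=2 | in 0001 | out 0111 | prev 0100 | push {}
  [4] u=3 | in 0111 | out 1110 | prev 0000 | push {2}
  [5] u=4 | in 0111 | out 0101 | prev 0000 | push {0,1}
  [6] u=2 | in 1111 | out 0111 | ==
  [7] u=0 | in 0101 | out 0001 | ==
  [8] u=1 | in 0101 | out 0001 | prev 0000 | push {0,2,3,4}
  [9] u=0 | in 0101 | out 0001 | ==
  [10] u=2 | in 1111 | out 0111 | ==
  [11] u=3 | in 0111 | out 1110 | ==
  [12] u=4 | in 0111 | out 0101 | ==

Converged values:
  [0] 0001
  [1] 0001
  [2] 0111
  [3] 1110
  [4] 0101

0111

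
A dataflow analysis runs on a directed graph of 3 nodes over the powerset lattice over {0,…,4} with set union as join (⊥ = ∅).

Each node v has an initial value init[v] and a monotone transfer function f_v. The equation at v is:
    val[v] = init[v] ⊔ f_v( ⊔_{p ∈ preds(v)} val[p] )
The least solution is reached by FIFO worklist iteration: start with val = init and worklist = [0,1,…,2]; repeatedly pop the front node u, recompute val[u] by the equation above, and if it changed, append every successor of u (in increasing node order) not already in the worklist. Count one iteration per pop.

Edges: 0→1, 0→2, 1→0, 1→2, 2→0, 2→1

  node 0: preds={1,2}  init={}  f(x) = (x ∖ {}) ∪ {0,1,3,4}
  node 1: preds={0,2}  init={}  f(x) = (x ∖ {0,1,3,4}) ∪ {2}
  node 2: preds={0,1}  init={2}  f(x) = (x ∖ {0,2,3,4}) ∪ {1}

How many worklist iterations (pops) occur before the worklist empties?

5

Iteration log — 5 steps:
  step 1. node 0  ⊔preds={2}  new={0,1,2,3,4}  old={}  +wl: 
  step 2. node 1  ⊔preds={0,1,2,3,4}  new={2}  old={}  +wl: 0
  step 3. node 2  ⊔preds={0,1,2,3,4}  new={1,2}  old={2}  +wl: 1
  step 4. node 0  ⊔preds={1,2}  new={0,1,2,3,4}  stable
  step 5. node 1  ⊔preds={0,1,2,3,4}  new={2}  stable

Least fixpoint reached:
  node 0: {0,1,2,3,4}
  node 1: {2}
  node 2: {1,2}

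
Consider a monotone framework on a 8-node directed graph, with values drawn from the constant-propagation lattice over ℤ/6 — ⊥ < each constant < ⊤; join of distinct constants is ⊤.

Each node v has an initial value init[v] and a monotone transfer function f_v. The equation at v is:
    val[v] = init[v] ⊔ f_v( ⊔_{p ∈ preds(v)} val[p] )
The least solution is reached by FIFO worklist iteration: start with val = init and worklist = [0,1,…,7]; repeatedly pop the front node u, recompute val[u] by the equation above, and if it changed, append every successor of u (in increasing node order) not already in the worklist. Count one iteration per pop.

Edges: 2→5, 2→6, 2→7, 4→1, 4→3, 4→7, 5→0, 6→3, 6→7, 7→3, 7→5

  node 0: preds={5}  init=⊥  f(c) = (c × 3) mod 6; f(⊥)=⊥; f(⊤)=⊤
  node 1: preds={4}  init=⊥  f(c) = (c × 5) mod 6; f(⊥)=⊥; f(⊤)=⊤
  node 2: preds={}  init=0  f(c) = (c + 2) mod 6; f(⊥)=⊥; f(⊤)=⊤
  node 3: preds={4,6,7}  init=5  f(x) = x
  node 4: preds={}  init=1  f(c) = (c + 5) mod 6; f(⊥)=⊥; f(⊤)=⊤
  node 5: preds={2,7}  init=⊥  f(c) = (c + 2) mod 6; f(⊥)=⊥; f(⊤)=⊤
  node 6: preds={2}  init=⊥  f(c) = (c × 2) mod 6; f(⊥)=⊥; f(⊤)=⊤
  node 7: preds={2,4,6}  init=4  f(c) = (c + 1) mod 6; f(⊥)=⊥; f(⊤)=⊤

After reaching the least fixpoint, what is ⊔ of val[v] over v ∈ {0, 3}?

⊤

Worklist (11 pops):
  #1 pop 0: in=⊥ → ⊥ (no change)
  #2 pop 1: in=1 → 5 (was ⊥); enqueue []
  #3 pop 2: in=⊥ → 0 (no change)
  #4 pop 3: in=⊤ → ⊤ (was 5); enqueue []
  #5 pop 4: in=⊥ → 1 (no change)
  #6 pop 5: in=⊤ → ⊤ (was ⊥); enqueue [0]
  #7 pop 6: in=0 → 0 (was ⊥); enqueue [3]
  #8 pop 7: in=⊤ → ⊤ (was 4); enqueue [5]
  #9 pop 0: in=⊤ → ⊤ (was ⊥); enqueue []
  #10 pop 3: in=⊤ → ⊤ (no change)
  #11 pop 5: in=⊤ → ⊤ (no change)

Fixpoint:
  val[0] = ⊤
  val[1] = 5
  val[2] = 0
  val[3] = ⊤
  val[4] = 1
  val[5] = ⊤
  val[6] = 0
  val[7] = ⊤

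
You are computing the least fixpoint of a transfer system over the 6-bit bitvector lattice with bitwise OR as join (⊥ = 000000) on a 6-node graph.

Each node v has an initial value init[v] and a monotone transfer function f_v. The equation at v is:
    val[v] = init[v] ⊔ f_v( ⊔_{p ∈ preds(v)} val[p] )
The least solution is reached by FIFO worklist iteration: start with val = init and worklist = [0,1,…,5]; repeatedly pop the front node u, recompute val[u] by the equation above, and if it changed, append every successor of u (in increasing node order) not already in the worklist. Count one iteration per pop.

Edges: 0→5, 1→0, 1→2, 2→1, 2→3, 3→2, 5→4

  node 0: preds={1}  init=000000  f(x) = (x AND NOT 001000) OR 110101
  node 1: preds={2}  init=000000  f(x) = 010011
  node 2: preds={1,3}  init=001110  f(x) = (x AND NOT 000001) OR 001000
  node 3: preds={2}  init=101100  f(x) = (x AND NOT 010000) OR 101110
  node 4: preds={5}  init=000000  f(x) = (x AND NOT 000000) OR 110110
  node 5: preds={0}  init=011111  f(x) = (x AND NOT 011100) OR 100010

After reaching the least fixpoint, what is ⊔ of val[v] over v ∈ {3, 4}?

111111

Trace (11 dequeues):
  [1] u=0 | in 000000 | out 110101 | prev 000000 | push {}
  [2] u=1 | in 001110 | out 010011 | prev 000000 | push {0}
  [3] u=2 | in 111111 | out 111110 | prev 001110 | push {1}
  [4] u=3 | in 111110 | out 101110 | prev 101100 | push {2}
  [5] u=4 | in 011111 | out 111111 | prev 000000 | push {}
  [6] u=5 | in 110101 | out 111111 | prev 011111 | push {4}
  [7] u=0 | in 010011 | out 110111 | prev 110101 | push {5}
  [8] u=1 | in 111110 | out 010011 | ==
  [9] u=2 | in 111111 | out 111110 | ==
  [10] u=4 | in 111111 | out 111111 | ==
  [11] u=5 | in 110111 | out 111111 | ==

Converged values:
  [0] 110111
  [1] 010011
  [2] 111110
  [3] 101110
  [4] 111111
  [5] 111111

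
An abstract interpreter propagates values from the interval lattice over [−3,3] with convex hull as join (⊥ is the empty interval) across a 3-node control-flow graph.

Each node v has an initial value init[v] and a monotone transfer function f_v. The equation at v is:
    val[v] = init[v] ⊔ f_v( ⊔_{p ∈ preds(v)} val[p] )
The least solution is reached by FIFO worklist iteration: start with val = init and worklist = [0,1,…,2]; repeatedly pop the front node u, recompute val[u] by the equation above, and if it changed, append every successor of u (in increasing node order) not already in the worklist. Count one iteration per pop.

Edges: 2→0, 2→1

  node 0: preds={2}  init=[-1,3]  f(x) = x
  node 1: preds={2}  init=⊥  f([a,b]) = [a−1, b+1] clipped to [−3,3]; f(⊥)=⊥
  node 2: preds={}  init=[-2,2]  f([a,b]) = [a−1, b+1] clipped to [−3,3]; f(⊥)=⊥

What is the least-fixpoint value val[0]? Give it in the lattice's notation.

Iteration log — 3 steps:
  step 1. node 0  ⊔preds=[-2,2]  new=[-2,3]  old=[-1,3]  +wl: 
  step 2. node 1  ⊔preds=[-2,2]  new=[-3,3]  old=⊥  +wl: 
  step 3. node 2  ⊔preds=⊥  new=[-2,2]  stable

Least fixpoint reached:
  node 0: [-2,3]
  node 1: [-3,3]
  node 2: [-2,2]

[-2,3]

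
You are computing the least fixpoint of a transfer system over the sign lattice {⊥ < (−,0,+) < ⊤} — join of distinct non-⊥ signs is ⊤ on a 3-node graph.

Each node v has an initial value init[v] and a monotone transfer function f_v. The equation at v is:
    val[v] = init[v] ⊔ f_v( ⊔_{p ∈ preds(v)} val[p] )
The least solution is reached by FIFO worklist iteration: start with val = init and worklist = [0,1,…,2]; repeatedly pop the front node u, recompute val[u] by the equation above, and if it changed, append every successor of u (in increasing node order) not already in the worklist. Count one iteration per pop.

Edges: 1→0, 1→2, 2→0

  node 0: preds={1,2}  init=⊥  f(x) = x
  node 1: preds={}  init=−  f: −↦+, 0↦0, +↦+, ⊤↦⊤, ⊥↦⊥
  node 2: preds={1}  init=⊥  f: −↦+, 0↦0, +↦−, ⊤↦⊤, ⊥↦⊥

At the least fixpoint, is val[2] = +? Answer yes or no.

yes

Trace (4 dequeues):
  [1] u=0 | in − | out − | prev ⊥ | push {}
  [2] u=1 | in ⊥ | out − | ==
  [3] u=2 | in − | out + | prev ⊥ | push {0}
  [4] u=0 | in ⊤ | out ⊤ | prev − | push {}

Converged values:
  [0] ⊤
  [1] −
  [2] +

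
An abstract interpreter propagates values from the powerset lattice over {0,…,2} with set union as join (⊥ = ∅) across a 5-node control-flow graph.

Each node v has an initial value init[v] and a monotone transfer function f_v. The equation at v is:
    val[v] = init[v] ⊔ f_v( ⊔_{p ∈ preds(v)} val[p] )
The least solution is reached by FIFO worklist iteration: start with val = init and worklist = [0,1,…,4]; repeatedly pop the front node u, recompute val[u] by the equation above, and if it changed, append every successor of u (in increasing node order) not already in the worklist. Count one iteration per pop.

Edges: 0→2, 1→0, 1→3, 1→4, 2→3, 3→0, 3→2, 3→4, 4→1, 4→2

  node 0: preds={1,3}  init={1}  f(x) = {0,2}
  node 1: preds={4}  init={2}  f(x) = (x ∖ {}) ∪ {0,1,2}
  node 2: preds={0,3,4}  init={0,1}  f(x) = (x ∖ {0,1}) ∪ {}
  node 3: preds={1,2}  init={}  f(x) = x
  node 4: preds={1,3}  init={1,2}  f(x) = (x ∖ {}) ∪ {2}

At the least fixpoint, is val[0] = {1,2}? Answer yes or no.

no

Trace (8 dequeues):
  [1] u=0 | in {2} | out {0,1,2} | prev {1} | push {}
  [2] u=1 | in {1,2} | out {0,1,2} | prev {2} | push {0}
  [3] u=2 | in {0,1,2} | out {0,1,2} | prev {0,1} | push {}
  [4] u=3 | in {0,1,2} | out {0,1,2} | prev {} | push {2}
  [5] u=4 | in {0,1,2} | out {0,1,2} | prev {1,2} | push {1}
  [6] u=0 | in {0,1,2} | out {0,1,2} | ==
  [7] u=2 | in {0,1,2} | out {0,1,2} | ==
  [8] u=1 | in {0,1,2} | out {0,1,2} | ==

Converged values:
  [0] {0,1,2}
  [1] {0,1,2}
  [2] {0,1,2}
  [3] {0,1,2}
  [4] {0,1,2}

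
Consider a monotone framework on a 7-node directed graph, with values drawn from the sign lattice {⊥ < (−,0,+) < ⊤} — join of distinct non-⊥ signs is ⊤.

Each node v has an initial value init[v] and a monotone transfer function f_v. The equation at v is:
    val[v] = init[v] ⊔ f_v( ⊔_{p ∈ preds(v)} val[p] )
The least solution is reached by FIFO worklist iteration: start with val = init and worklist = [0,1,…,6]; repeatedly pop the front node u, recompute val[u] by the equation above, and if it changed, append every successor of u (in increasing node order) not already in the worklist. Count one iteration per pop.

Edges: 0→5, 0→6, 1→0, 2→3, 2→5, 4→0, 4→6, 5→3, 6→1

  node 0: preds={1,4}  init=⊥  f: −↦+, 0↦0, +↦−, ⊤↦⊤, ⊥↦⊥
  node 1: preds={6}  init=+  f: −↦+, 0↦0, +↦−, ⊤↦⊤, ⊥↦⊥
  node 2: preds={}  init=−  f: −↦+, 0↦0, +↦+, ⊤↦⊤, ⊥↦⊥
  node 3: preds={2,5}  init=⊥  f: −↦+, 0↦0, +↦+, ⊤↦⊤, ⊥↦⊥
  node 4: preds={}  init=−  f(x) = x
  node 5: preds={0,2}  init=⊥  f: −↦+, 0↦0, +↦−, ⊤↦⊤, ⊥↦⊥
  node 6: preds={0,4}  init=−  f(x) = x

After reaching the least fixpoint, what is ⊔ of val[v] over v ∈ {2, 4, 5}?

Worklist (10 pops):
  #1 pop 0: in=⊤ → ⊤ (was ⊥); enqueue []
  #2 pop 1: in=− → + (no change)
  #3 pop 2: in=⊥ → − (no change)
  #4 pop 3: in=− → + (was ⊥); enqueue []
  #5 pop 4: in=⊥ → − (no change)
  #6 pop 5: in=⊤ → ⊤ (was ⊥); enqueue [3]
  #7 pop 6: in=⊤ → ⊤ (was −); enqueue [1]
  #8 pop 3: in=⊤ → ⊤ (was +); enqueue []
  #9 pop 1: in=⊤ → ⊤ (was +); enqueue [0]
  #10 pop 0: in=⊤ → ⊤ (no change)

Fixpoint:
  val[0] = ⊤
  val[1] = ⊤
  val[2] = −
  val[3] = ⊤
  val[4] = −
  val[5] = ⊤
  val[6] = ⊤

⊤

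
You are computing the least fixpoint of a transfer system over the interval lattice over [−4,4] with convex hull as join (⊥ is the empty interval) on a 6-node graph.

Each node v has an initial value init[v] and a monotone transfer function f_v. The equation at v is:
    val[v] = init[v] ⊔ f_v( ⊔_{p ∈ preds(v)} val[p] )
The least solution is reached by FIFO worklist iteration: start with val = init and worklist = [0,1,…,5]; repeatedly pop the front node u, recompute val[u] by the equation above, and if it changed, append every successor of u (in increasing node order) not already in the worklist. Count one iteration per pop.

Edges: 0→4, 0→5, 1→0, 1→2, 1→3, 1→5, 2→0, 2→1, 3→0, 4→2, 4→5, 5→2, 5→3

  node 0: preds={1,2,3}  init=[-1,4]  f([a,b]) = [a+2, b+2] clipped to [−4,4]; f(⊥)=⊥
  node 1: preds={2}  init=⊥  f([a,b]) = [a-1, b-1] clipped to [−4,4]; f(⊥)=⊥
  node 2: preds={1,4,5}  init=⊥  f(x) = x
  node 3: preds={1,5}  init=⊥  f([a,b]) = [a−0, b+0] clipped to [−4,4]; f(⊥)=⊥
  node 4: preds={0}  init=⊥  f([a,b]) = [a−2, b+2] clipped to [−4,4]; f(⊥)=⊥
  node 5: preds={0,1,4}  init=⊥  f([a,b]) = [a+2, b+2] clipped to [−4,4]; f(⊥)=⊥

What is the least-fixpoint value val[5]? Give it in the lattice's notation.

Trace (20 dequeues):
  [1] u=0 | in ⊥ | out [-1,4] | ==
  [2] u=1 | in ⊥ | out ⊥ | ==
  [3] u=2 | in ⊥ | out ⊥ | ==
  [4] u=3 | in ⊥ | out ⊥ | ==
  [5] u=4 | in [-1,4] | out [-3,4] | prev ⊥ | push {2}
  [6] u=5 | in [-3,4] | out [-1,4] | prev ⊥ | push {3}
  [7] u=2 | in [-3,4] | out [-3,4] | prev ⊥ | push {0,1}
  [8] u=3 | in [-1,4] | out [-1,4] | prev ⊥ | push {}
  [9] u=0 | in [-3,4] | out [-1,4] | ==
  [10] u=1 | in [-3,4] | out [-4,3] | prev ⊥ | push {0,2,3,5}
  [11] u=0 | in [-4,4] | out [-2,4] | prev [-1,4] | push {4}
  [12] u=2 | in [-4,4] | out [-4,4] | prev [-3,4] | push {0,1}
  [13] u=3 | in [-4,4] | out [-4,4] | prev [-1,4] | push {}
  [14] u=5 | in [-4,4] | out [-2,4] | prev [-1,4] | push {2,3}
  [15] u=4 | in [-2,4] | out [-4,4] | prev [-3,4] | push {5}
  [16] u=0 | in [-4,4] | out [-2,4] | ==
  [17] u=1 | in [-4,4] | out [-4,3] | ==
  [18] u=2 | in [-4,4] | out [-4,4] | ==
  [19] u=3 | in [-4,4] | out [-4,4] | ==
  [20] u=5 | in [-4,4] | out [-2,4] | ==

Converged values:
  [0] [-2,4]
  [1] [-4,3]
  [2] [-4,4]
  [3] [-4,4]
  [4] [-4,4]
  [5] [-2,4]

[-2,4]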